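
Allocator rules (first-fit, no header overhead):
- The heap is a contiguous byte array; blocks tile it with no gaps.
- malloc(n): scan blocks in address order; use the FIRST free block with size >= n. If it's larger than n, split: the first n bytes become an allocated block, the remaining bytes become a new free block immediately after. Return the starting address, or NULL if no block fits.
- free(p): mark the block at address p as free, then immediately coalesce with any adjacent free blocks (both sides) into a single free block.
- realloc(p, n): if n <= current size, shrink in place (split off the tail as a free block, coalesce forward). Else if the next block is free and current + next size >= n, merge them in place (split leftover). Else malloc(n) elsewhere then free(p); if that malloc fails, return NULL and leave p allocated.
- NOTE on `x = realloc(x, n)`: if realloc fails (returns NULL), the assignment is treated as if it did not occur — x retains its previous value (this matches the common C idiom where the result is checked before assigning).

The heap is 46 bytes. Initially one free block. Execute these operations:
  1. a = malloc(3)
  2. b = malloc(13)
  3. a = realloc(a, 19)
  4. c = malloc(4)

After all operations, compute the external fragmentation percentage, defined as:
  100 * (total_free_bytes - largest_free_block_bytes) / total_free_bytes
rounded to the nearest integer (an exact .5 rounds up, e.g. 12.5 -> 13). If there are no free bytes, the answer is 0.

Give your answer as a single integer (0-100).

Answer: 30

Derivation:
Op 1: a = malloc(3) -> a = 0; heap: [0-2 ALLOC][3-45 FREE]
Op 2: b = malloc(13) -> b = 3; heap: [0-2 ALLOC][3-15 ALLOC][16-45 FREE]
Op 3: a = realloc(a, 19) -> a = 16; heap: [0-2 FREE][3-15 ALLOC][16-34 ALLOC][35-45 FREE]
Op 4: c = malloc(4) -> c = 35; heap: [0-2 FREE][3-15 ALLOC][16-34 ALLOC][35-38 ALLOC][39-45 FREE]
Free blocks: [3 7] total_free=10 largest=7 -> 100*(10-7)/10 = 300/10 = 30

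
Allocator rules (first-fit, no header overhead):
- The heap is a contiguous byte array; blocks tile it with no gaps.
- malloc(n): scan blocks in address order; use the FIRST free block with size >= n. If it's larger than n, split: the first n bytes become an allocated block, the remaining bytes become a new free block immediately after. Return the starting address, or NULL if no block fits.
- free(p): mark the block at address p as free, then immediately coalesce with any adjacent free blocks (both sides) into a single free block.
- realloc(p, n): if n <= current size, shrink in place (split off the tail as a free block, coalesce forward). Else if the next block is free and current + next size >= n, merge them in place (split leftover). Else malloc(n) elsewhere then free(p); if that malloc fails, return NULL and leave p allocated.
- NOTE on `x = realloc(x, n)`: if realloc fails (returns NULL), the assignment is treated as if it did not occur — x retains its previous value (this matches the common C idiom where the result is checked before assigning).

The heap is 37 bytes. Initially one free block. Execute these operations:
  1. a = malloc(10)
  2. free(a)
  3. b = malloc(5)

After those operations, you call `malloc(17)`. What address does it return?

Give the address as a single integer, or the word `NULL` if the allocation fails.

Answer: 5

Derivation:
Op 1: a = malloc(10) -> a = 0; heap: [0-9 ALLOC][10-36 FREE]
Op 2: free(a) -> (freed a); heap: [0-36 FREE]
Op 3: b = malloc(5) -> b = 0; heap: [0-4 ALLOC][5-36 FREE]
malloc(17): first-fit scan over [0-4 ALLOC][5-36 FREE] -> 5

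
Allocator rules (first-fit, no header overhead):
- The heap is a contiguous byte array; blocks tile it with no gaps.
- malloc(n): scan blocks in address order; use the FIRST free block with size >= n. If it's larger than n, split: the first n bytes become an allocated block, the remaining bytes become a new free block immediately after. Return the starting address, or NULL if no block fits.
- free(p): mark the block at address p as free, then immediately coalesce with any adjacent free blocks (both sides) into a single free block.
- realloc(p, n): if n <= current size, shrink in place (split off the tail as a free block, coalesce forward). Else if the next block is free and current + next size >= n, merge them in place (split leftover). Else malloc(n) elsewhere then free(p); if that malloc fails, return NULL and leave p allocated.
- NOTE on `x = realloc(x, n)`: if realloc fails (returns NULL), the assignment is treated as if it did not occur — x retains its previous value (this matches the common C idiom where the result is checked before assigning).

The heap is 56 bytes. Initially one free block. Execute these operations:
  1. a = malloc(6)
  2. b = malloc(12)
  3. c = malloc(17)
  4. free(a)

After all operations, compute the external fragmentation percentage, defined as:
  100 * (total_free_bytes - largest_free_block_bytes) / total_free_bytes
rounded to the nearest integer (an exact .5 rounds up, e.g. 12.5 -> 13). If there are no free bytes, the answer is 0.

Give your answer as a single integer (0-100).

Op 1: a = malloc(6) -> a = 0; heap: [0-5 ALLOC][6-55 FREE]
Op 2: b = malloc(12) -> b = 6; heap: [0-5 ALLOC][6-17 ALLOC][18-55 FREE]
Op 3: c = malloc(17) -> c = 18; heap: [0-5 ALLOC][6-17 ALLOC][18-34 ALLOC][35-55 FREE]
Op 4: free(a) -> (freed a); heap: [0-5 FREE][6-17 ALLOC][18-34 ALLOC][35-55 FREE]
Free blocks: [6 21] total_free=27 largest=21 -> 100*(27-21)/27 = 600/27 ≈ 22.222 -> rounds to 22

Answer: 22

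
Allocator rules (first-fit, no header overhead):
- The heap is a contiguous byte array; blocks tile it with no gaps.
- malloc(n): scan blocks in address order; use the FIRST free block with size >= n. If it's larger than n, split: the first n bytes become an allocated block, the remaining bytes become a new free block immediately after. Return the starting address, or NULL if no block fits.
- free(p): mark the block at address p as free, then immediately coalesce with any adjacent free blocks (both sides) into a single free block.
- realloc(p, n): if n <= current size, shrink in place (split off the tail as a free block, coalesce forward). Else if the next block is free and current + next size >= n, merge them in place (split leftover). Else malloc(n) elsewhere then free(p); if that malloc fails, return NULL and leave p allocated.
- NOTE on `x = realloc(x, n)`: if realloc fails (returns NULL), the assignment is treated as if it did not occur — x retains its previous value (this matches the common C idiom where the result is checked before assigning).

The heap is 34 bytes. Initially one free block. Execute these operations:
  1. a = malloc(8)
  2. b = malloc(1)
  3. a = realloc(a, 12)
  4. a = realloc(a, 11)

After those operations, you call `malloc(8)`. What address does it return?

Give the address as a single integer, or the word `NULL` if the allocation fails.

Answer: 0

Derivation:
Op 1: a = malloc(8) -> a = 0; heap: [0-7 ALLOC][8-33 FREE]
Op 2: b = malloc(1) -> b = 8; heap: [0-7 ALLOC][8-8 ALLOC][9-33 FREE]
Op 3: a = realloc(a, 12) -> a = 9; heap: [0-7 FREE][8-8 ALLOC][9-20 ALLOC][21-33 FREE]
Op 4: a = realloc(a, 11) -> a = 9; heap: [0-7 FREE][8-8 ALLOC][9-19 ALLOC][20-33 FREE]
malloc(8): first-fit scan over [0-7 FREE][8-8 ALLOC][9-19 ALLOC][20-33 FREE] -> 0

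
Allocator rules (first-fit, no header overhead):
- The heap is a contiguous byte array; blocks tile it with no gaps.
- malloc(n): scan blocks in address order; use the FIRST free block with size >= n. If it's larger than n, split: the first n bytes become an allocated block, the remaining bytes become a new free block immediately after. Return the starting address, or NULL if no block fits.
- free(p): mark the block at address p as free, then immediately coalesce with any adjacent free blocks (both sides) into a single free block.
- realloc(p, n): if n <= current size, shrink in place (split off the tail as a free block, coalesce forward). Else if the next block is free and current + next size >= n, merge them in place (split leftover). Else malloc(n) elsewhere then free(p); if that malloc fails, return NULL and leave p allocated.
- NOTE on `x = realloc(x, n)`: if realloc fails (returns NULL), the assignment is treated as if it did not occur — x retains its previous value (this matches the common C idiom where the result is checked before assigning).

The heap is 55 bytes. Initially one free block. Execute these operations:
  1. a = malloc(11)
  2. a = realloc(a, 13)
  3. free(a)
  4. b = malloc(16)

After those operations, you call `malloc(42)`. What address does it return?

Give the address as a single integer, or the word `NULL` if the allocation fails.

Answer: NULL

Derivation:
Op 1: a = malloc(11) -> a = 0; heap: [0-10 ALLOC][11-54 FREE]
Op 2: a = realloc(a, 13) -> a = 0; heap: [0-12 ALLOC][13-54 FREE]
Op 3: free(a) -> (freed a); heap: [0-54 FREE]
Op 4: b = malloc(16) -> b = 0; heap: [0-15 ALLOC][16-54 FREE]
malloc(42): first-fit scan over [0-15 ALLOC][16-54 FREE] -> NULL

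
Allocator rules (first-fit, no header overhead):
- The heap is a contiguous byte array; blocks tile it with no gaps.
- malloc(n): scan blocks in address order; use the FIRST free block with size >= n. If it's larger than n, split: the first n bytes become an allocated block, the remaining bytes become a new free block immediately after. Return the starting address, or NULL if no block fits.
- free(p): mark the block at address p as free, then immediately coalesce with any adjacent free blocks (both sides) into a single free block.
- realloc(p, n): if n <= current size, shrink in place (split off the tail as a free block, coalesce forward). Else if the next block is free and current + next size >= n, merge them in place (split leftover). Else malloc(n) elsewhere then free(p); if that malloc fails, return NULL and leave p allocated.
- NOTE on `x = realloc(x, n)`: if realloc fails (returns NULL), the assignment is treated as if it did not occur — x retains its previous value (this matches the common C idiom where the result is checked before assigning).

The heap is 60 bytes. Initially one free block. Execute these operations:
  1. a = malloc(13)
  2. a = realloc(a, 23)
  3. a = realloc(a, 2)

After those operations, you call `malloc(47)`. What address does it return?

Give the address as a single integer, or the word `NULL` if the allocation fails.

Op 1: a = malloc(13) -> a = 0; heap: [0-12 ALLOC][13-59 FREE]
Op 2: a = realloc(a, 23) -> a = 0; heap: [0-22 ALLOC][23-59 FREE]
Op 3: a = realloc(a, 2) -> a = 0; heap: [0-1 ALLOC][2-59 FREE]
malloc(47): first-fit scan over [0-1 ALLOC][2-59 FREE] -> 2

Answer: 2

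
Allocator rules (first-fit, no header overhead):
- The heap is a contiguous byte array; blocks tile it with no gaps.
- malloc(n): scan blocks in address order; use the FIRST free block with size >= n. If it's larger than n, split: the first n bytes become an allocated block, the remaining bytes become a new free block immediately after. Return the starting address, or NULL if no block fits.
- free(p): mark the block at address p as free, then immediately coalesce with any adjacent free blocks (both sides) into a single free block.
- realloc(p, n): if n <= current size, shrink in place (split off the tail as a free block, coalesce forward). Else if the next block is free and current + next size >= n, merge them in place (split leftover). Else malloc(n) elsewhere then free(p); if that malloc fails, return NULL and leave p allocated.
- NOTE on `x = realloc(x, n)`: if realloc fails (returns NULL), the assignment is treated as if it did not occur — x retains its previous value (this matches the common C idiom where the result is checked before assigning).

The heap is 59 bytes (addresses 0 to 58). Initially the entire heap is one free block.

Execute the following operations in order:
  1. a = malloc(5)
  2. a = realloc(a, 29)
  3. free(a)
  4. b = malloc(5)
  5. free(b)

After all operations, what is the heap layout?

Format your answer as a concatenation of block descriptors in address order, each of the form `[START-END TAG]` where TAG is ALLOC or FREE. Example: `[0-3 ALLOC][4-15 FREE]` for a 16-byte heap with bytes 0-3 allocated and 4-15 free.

Op 1: a = malloc(5) -> a = 0; heap: [0-4 ALLOC][5-58 FREE]
Op 2: a = realloc(a, 29) -> a = 0; heap: [0-28 ALLOC][29-58 FREE]
Op 3: free(a) -> (freed a); heap: [0-58 FREE]
Op 4: b = malloc(5) -> b = 0; heap: [0-4 ALLOC][5-58 FREE]
Op 5: free(b) -> (freed b); heap: [0-58 FREE]

Answer: [0-58 FREE]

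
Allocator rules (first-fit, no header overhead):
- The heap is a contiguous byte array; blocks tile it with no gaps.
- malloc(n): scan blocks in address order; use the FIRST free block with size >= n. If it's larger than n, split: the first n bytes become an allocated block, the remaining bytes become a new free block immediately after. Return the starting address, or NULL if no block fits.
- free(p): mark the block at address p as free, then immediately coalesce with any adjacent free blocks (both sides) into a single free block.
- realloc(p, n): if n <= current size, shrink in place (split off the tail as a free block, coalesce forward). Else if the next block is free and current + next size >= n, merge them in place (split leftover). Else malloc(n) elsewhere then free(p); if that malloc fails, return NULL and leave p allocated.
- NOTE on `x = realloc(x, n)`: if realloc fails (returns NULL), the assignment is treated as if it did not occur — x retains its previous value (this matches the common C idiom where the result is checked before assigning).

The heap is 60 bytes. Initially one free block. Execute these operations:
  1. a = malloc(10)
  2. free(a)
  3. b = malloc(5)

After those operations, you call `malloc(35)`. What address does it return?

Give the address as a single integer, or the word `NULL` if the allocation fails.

Answer: 5

Derivation:
Op 1: a = malloc(10) -> a = 0; heap: [0-9 ALLOC][10-59 FREE]
Op 2: free(a) -> (freed a); heap: [0-59 FREE]
Op 3: b = malloc(5) -> b = 0; heap: [0-4 ALLOC][5-59 FREE]
malloc(35): first-fit scan over [0-4 ALLOC][5-59 FREE] -> 5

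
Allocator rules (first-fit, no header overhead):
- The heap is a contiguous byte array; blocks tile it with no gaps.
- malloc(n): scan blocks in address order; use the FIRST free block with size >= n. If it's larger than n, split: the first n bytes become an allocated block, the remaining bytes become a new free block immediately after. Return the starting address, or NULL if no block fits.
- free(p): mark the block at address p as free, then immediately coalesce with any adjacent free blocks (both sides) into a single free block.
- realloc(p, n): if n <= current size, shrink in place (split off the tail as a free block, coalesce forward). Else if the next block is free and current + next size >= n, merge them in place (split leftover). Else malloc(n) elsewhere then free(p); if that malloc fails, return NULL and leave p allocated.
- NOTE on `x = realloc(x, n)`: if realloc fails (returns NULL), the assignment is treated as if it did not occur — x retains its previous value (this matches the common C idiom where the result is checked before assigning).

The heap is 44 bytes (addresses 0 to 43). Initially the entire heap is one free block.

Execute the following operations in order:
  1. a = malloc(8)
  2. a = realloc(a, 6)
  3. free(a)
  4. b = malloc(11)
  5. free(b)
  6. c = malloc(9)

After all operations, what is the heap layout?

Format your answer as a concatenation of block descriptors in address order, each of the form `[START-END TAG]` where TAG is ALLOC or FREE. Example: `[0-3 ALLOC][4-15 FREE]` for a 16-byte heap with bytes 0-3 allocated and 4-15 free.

Answer: [0-8 ALLOC][9-43 FREE]

Derivation:
Op 1: a = malloc(8) -> a = 0; heap: [0-7 ALLOC][8-43 FREE]
Op 2: a = realloc(a, 6) -> a = 0; heap: [0-5 ALLOC][6-43 FREE]
Op 3: free(a) -> (freed a); heap: [0-43 FREE]
Op 4: b = malloc(11) -> b = 0; heap: [0-10 ALLOC][11-43 FREE]
Op 5: free(b) -> (freed b); heap: [0-43 FREE]
Op 6: c = malloc(9) -> c = 0; heap: [0-8 ALLOC][9-43 FREE]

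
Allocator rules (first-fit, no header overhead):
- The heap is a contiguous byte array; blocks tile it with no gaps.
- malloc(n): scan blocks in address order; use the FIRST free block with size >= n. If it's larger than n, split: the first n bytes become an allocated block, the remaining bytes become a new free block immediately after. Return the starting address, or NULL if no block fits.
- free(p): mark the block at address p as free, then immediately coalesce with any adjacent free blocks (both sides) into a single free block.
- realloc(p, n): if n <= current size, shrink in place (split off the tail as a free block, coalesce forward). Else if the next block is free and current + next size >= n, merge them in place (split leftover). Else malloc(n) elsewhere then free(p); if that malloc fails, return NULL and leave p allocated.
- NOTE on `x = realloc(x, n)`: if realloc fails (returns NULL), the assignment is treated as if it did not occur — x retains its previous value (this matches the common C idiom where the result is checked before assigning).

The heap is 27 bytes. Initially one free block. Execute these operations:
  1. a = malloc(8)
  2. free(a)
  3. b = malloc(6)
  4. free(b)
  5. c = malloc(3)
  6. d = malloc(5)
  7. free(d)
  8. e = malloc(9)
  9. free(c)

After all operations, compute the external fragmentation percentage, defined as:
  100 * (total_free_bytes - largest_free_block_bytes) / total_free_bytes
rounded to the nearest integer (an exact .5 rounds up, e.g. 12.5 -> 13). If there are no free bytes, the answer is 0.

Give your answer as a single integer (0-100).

Answer: 17

Derivation:
Op 1: a = malloc(8) -> a = 0; heap: [0-7 ALLOC][8-26 FREE]
Op 2: free(a) -> (freed a); heap: [0-26 FREE]
Op 3: b = malloc(6) -> b = 0; heap: [0-5 ALLOC][6-26 FREE]
Op 4: free(b) -> (freed b); heap: [0-26 FREE]
Op 5: c = malloc(3) -> c = 0; heap: [0-2 ALLOC][3-26 FREE]
Op 6: d = malloc(5) -> d = 3; heap: [0-2 ALLOC][3-7 ALLOC][8-26 FREE]
Op 7: free(d) -> (freed d); heap: [0-2 ALLOC][3-26 FREE]
Op 8: e = malloc(9) -> e = 3; heap: [0-2 ALLOC][3-11 ALLOC][12-26 FREE]
Op 9: free(c) -> (freed c); heap: [0-2 FREE][3-11 ALLOC][12-26 FREE]
Free blocks: [3 15] total_free=18 largest=15 -> 100*(18-15)/18 = 300/18 ≈ 16.667 -> rounds to 17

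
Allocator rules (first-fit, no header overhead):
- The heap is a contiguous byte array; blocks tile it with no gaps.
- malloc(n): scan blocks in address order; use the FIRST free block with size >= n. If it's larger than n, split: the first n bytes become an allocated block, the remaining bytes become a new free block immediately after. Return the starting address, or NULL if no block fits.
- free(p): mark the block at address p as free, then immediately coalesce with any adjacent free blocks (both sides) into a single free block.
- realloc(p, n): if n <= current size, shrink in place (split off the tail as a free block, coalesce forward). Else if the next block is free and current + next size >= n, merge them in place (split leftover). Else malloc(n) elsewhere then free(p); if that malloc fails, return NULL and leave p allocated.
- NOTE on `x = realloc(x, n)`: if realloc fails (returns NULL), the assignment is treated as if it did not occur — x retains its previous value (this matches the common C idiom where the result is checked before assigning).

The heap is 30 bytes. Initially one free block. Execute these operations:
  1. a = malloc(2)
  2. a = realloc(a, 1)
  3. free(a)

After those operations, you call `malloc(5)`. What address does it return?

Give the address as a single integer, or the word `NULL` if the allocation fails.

Answer: 0

Derivation:
Op 1: a = malloc(2) -> a = 0; heap: [0-1 ALLOC][2-29 FREE]
Op 2: a = realloc(a, 1) -> a = 0; heap: [0-0 ALLOC][1-29 FREE]
Op 3: free(a) -> (freed a); heap: [0-29 FREE]
malloc(5): first-fit scan over [0-29 FREE] -> 0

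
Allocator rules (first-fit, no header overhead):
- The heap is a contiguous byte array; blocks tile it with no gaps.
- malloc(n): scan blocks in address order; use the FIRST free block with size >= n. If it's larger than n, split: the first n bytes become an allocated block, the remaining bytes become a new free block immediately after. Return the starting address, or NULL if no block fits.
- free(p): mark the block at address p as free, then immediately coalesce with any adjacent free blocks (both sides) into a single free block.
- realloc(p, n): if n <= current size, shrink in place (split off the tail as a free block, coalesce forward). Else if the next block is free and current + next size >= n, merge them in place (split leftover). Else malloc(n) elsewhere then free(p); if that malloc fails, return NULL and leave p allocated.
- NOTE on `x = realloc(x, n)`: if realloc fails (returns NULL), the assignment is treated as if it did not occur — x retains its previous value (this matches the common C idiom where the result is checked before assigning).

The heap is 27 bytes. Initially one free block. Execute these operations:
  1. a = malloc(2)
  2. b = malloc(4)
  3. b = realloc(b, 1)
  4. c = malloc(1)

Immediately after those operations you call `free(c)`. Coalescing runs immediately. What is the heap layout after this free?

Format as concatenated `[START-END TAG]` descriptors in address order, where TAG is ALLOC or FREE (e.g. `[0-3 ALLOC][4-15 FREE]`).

Answer: [0-1 ALLOC][2-2 ALLOC][3-26 FREE]

Derivation:
Op 1: a = malloc(2) -> a = 0; heap: [0-1 ALLOC][2-26 FREE]
Op 2: b = malloc(4) -> b = 2; heap: [0-1 ALLOC][2-5 ALLOC][6-26 FREE]
Op 3: b = realloc(b, 1) -> b = 2; heap: [0-1 ALLOC][2-2 ALLOC][3-26 FREE]
Op 4: c = malloc(1) -> c = 3; heap: [0-1 ALLOC][2-2 ALLOC][3-3 ALLOC][4-26 FREE]
free(c): c = 3 -> block [3-3 ALLOC]; mark free, coalesce with adjacent free neighbors -> [0-1 ALLOC][2-2 ALLOC][3-26 FREE]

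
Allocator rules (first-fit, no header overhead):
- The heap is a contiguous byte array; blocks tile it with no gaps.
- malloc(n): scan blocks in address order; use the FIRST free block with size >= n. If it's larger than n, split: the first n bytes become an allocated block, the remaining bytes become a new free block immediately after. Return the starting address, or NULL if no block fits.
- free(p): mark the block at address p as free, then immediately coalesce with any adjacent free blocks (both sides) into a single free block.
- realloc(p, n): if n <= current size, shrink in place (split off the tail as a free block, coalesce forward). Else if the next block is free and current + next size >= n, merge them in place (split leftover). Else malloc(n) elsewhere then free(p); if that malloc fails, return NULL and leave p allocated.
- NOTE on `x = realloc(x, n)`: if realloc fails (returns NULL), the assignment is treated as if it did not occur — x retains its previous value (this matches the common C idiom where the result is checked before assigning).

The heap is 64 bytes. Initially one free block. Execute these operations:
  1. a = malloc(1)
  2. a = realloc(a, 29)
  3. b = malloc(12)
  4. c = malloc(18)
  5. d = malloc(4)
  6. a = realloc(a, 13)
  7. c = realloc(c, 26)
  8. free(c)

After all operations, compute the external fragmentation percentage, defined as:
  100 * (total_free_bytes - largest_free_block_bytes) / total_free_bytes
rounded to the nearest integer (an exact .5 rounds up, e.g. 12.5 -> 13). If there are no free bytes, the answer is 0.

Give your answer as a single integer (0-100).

Answer: 49

Derivation:
Op 1: a = malloc(1) -> a = 0; heap: [0-0 ALLOC][1-63 FREE]
Op 2: a = realloc(a, 29) -> a = 0; heap: [0-28 ALLOC][29-63 FREE]
Op 3: b = malloc(12) -> b = 29; heap: [0-28 ALLOC][29-40 ALLOC][41-63 FREE]
Op 4: c = malloc(18) -> c = 41; heap: [0-28 ALLOC][29-40 ALLOC][41-58 ALLOC][59-63 FREE]
Op 5: d = malloc(4) -> d = 59; heap: [0-28 ALLOC][29-40 ALLOC][41-58 ALLOC][59-62 ALLOC][63-63 FREE]
Op 6: a = realloc(a, 13) -> a = 0; heap: [0-12 ALLOC][13-28 FREE][29-40 ALLOC][41-58 ALLOC][59-62 ALLOC][63-63 FREE]
Op 7: c = realloc(c, 26) -> NULL (c unchanged); heap: [0-12 ALLOC][13-28 FREE][29-40 ALLOC][41-58 ALLOC][59-62 ALLOC][63-63 FREE]
Op 8: free(c) -> (freed c); heap: [0-12 ALLOC][13-28 FREE][29-40 ALLOC][41-58 FREE][59-62 ALLOC][63-63 FREE]
Free blocks: [16 18 1] total_free=35 largest=18 -> 100*(35-18)/35 = 1700/35 ≈ 48.571 -> rounds to 49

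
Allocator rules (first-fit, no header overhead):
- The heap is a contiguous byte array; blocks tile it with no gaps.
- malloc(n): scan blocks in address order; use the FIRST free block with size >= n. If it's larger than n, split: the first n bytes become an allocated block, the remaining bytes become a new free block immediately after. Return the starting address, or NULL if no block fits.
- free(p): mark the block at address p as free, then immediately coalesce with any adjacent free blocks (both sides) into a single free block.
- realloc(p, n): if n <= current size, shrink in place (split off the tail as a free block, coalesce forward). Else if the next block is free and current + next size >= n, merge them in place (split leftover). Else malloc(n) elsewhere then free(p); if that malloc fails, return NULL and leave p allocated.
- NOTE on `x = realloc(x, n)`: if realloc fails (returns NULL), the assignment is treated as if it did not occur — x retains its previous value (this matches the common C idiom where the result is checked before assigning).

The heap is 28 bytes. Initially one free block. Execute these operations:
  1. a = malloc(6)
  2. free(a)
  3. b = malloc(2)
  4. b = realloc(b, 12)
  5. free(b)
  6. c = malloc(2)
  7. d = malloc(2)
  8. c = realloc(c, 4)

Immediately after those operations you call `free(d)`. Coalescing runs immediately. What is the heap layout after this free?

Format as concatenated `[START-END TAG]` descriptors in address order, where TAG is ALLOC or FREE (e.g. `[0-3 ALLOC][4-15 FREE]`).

Answer: [0-3 FREE][4-7 ALLOC][8-27 FREE]

Derivation:
Op 1: a = malloc(6) -> a = 0; heap: [0-5 ALLOC][6-27 FREE]
Op 2: free(a) -> (freed a); heap: [0-27 FREE]
Op 3: b = malloc(2) -> b = 0; heap: [0-1 ALLOC][2-27 FREE]
Op 4: b = realloc(b, 12) -> b = 0; heap: [0-11 ALLOC][12-27 FREE]
Op 5: free(b) -> (freed b); heap: [0-27 FREE]
Op 6: c = malloc(2) -> c = 0; heap: [0-1 ALLOC][2-27 FREE]
Op 7: d = malloc(2) -> d = 2; heap: [0-1 ALLOC][2-3 ALLOC][4-27 FREE]
Op 8: c = realloc(c, 4) -> c = 4; heap: [0-1 FREE][2-3 ALLOC][4-7 ALLOC][8-27 FREE]
free(d): d = 2 -> block [2-3 ALLOC]; mark free, coalesce with adjacent free neighbors -> [0-3 FREE][4-7 ALLOC][8-27 FREE]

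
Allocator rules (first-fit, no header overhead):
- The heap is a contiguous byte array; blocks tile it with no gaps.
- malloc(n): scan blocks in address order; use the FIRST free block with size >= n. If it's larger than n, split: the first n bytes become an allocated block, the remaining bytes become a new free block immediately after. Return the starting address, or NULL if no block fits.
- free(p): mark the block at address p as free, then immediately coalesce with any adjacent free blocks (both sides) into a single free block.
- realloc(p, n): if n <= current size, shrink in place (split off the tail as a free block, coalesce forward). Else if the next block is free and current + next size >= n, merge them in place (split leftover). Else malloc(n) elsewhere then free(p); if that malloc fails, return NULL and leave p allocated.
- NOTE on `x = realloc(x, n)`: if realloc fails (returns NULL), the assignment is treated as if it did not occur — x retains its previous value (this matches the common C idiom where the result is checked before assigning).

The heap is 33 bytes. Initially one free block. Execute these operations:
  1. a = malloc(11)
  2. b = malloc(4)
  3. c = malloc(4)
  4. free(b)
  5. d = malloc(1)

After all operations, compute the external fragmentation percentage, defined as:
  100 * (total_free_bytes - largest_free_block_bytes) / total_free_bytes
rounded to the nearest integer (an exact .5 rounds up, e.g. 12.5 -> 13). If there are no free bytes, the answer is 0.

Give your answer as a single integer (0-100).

Op 1: a = malloc(11) -> a = 0; heap: [0-10 ALLOC][11-32 FREE]
Op 2: b = malloc(4) -> b = 11; heap: [0-10 ALLOC][11-14 ALLOC][15-32 FREE]
Op 3: c = malloc(4) -> c = 15; heap: [0-10 ALLOC][11-14 ALLOC][15-18 ALLOC][19-32 FREE]
Op 4: free(b) -> (freed b); heap: [0-10 ALLOC][11-14 FREE][15-18 ALLOC][19-32 FREE]
Op 5: d = malloc(1) -> d = 11; heap: [0-10 ALLOC][11-11 ALLOC][12-14 FREE][15-18 ALLOC][19-32 FREE]
Free blocks: [3 14] total_free=17 largest=14 -> 100*(17-14)/17 = 300/17 ≈ 17.647 -> rounds to 18

Answer: 18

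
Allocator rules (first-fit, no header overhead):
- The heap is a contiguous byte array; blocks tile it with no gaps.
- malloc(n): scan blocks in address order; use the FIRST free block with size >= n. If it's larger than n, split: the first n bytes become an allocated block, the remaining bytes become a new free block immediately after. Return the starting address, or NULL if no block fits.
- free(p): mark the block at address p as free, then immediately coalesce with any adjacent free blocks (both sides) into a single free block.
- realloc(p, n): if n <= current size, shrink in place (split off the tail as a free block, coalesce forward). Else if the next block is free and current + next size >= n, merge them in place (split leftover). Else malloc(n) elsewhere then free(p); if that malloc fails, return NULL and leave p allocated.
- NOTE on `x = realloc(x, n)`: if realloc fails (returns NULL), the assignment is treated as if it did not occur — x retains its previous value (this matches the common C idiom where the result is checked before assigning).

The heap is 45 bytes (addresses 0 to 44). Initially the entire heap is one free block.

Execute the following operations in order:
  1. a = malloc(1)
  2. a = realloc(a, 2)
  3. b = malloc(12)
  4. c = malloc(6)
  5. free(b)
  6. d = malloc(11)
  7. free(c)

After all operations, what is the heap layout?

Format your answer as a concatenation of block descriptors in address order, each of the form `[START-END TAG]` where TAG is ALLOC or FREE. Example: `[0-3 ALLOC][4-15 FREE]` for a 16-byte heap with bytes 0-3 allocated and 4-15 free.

Op 1: a = malloc(1) -> a = 0; heap: [0-0 ALLOC][1-44 FREE]
Op 2: a = realloc(a, 2) -> a = 0; heap: [0-1 ALLOC][2-44 FREE]
Op 3: b = malloc(12) -> b = 2; heap: [0-1 ALLOC][2-13 ALLOC][14-44 FREE]
Op 4: c = malloc(6) -> c = 14; heap: [0-1 ALLOC][2-13 ALLOC][14-19 ALLOC][20-44 FREE]
Op 5: free(b) -> (freed b); heap: [0-1 ALLOC][2-13 FREE][14-19 ALLOC][20-44 FREE]
Op 6: d = malloc(11) -> d = 2; heap: [0-1 ALLOC][2-12 ALLOC][13-13 FREE][14-19 ALLOC][20-44 FREE]
Op 7: free(c) -> (freed c); heap: [0-1 ALLOC][2-12 ALLOC][13-44 FREE]

Answer: [0-1 ALLOC][2-12 ALLOC][13-44 FREE]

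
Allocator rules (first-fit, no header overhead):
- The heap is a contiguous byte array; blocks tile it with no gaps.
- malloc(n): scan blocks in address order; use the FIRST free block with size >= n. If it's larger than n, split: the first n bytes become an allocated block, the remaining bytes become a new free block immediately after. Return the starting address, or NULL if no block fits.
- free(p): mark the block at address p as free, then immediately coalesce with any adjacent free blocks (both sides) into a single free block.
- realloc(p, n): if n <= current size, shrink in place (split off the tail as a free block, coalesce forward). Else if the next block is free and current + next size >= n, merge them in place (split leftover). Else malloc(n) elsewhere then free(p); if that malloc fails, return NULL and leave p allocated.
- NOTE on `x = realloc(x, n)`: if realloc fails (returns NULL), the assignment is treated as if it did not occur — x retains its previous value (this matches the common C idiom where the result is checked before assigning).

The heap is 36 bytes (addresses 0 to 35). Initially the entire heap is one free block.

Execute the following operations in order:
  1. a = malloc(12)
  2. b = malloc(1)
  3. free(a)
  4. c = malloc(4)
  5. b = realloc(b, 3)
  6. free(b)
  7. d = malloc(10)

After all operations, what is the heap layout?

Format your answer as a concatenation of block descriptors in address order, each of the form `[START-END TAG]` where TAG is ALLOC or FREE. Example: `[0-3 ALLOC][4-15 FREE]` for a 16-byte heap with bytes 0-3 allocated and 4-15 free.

Op 1: a = malloc(12) -> a = 0; heap: [0-11 ALLOC][12-35 FREE]
Op 2: b = malloc(1) -> b = 12; heap: [0-11 ALLOC][12-12 ALLOC][13-35 FREE]
Op 3: free(a) -> (freed a); heap: [0-11 FREE][12-12 ALLOC][13-35 FREE]
Op 4: c = malloc(4) -> c = 0; heap: [0-3 ALLOC][4-11 FREE][12-12 ALLOC][13-35 FREE]
Op 5: b = realloc(b, 3) -> b = 12; heap: [0-3 ALLOC][4-11 FREE][12-14 ALLOC][15-35 FREE]
Op 6: free(b) -> (freed b); heap: [0-3 ALLOC][4-35 FREE]
Op 7: d = malloc(10) -> d = 4; heap: [0-3 ALLOC][4-13 ALLOC][14-35 FREE]

Answer: [0-3 ALLOC][4-13 ALLOC][14-35 FREE]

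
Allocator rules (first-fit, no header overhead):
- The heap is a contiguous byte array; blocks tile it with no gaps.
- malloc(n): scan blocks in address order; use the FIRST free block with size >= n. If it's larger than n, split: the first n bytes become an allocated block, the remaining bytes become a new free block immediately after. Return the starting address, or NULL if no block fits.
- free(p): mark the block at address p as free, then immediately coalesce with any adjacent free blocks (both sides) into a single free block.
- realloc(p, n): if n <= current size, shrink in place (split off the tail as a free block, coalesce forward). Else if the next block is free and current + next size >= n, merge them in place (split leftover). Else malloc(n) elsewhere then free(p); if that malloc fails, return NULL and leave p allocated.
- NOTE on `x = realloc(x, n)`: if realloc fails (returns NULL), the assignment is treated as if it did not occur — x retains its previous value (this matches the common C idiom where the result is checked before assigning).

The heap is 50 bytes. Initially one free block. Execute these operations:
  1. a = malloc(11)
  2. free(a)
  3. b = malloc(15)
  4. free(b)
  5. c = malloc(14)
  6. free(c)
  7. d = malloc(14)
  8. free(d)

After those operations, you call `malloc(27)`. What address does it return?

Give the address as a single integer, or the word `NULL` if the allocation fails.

Op 1: a = malloc(11) -> a = 0; heap: [0-10 ALLOC][11-49 FREE]
Op 2: free(a) -> (freed a); heap: [0-49 FREE]
Op 3: b = malloc(15) -> b = 0; heap: [0-14 ALLOC][15-49 FREE]
Op 4: free(b) -> (freed b); heap: [0-49 FREE]
Op 5: c = malloc(14) -> c = 0; heap: [0-13 ALLOC][14-49 FREE]
Op 6: free(c) -> (freed c); heap: [0-49 FREE]
Op 7: d = malloc(14) -> d = 0; heap: [0-13 ALLOC][14-49 FREE]
Op 8: free(d) -> (freed d); heap: [0-49 FREE]
malloc(27): first-fit scan over [0-49 FREE] -> 0

Answer: 0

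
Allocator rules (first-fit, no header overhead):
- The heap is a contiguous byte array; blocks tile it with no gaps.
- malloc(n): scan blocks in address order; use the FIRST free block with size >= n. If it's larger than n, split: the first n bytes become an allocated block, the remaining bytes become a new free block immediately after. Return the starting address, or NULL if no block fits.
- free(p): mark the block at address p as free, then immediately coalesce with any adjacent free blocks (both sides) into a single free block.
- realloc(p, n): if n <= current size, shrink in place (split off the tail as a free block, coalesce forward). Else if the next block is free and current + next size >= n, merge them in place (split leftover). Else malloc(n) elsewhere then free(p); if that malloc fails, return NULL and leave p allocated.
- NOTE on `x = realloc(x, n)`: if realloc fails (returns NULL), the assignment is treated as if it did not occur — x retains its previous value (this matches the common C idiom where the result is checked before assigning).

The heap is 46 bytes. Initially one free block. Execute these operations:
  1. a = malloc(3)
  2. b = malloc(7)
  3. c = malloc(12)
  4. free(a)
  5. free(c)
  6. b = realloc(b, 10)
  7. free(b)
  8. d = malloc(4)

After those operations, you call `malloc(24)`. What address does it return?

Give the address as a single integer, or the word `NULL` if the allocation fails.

Answer: 4

Derivation:
Op 1: a = malloc(3) -> a = 0; heap: [0-2 ALLOC][3-45 FREE]
Op 2: b = malloc(7) -> b = 3; heap: [0-2 ALLOC][3-9 ALLOC][10-45 FREE]
Op 3: c = malloc(12) -> c = 10; heap: [0-2 ALLOC][3-9 ALLOC][10-21 ALLOC][22-45 FREE]
Op 4: free(a) -> (freed a); heap: [0-2 FREE][3-9 ALLOC][10-21 ALLOC][22-45 FREE]
Op 5: free(c) -> (freed c); heap: [0-2 FREE][3-9 ALLOC][10-45 FREE]
Op 6: b = realloc(b, 10) -> b = 3; heap: [0-2 FREE][3-12 ALLOC][13-45 FREE]
Op 7: free(b) -> (freed b); heap: [0-45 FREE]
Op 8: d = malloc(4) -> d = 0; heap: [0-3 ALLOC][4-45 FREE]
malloc(24): first-fit scan over [0-3 ALLOC][4-45 FREE] -> 4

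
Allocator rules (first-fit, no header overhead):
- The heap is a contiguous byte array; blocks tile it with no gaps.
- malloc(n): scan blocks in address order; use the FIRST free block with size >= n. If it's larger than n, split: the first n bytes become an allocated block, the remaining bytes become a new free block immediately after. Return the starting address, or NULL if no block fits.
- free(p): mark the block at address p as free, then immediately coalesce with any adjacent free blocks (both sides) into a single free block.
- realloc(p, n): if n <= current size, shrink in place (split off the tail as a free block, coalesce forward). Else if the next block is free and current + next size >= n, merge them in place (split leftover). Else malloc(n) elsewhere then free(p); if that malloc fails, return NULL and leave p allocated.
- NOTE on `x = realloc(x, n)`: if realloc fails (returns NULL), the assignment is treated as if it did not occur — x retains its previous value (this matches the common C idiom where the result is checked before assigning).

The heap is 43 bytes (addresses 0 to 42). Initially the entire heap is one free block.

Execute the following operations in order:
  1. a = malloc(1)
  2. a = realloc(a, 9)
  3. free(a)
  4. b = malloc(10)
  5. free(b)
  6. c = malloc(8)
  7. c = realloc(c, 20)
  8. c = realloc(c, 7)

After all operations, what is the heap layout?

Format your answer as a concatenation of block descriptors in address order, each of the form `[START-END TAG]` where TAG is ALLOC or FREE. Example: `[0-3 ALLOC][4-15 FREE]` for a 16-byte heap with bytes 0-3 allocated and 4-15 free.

Answer: [0-6 ALLOC][7-42 FREE]

Derivation:
Op 1: a = malloc(1) -> a = 0; heap: [0-0 ALLOC][1-42 FREE]
Op 2: a = realloc(a, 9) -> a = 0; heap: [0-8 ALLOC][9-42 FREE]
Op 3: free(a) -> (freed a); heap: [0-42 FREE]
Op 4: b = malloc(10) -> b = 0; heap: [0-9 ALLOC][10-42 FREE]
Op 5: free(b) -> (freed b); heap: [0-42 FREE]
Op 6: c = malloc(8) -> c = 0; heap: [0-7 ALLOC][8-42 FREE]
Op 7: c = realloc(c, 20) -> c = 0; heap: [0-19 ALLOC][20-42 FREE]
Op 8: c = realloc(c, 7) -> c = 0; heap: [0-6 ALLOC][7-42 FREE]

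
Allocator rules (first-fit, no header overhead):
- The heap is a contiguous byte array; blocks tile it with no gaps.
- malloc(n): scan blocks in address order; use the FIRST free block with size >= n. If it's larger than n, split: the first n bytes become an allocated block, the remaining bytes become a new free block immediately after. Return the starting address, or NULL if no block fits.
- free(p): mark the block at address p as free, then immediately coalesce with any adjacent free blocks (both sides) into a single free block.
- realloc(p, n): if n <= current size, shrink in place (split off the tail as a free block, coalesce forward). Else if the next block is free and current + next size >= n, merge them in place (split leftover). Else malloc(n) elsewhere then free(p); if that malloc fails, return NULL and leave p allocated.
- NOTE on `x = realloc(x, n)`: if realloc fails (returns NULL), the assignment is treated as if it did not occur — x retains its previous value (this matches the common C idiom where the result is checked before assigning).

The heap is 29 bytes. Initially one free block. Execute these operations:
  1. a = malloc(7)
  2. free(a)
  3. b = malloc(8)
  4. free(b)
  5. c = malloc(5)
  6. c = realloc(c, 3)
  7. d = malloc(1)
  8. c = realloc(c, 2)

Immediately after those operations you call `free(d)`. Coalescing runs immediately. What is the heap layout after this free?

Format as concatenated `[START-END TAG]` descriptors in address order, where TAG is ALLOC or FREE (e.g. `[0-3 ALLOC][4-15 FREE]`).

Answer: [0-1 ALLOC][2-28 FREE]

Derivation:
Op 1: a = malloc(7) -> a = 0; heap: [0-6 ALLOC][7-28 FREE]
Op 2: free(a) -> (freed a); heap: [0-28 FREE]
Op 3: b = malloc(8) -> b = 0; heap: [0-7 ALLOC][8-28 FREE]
Op 4: free(b) -> (freed b); heap: [0-28 FREE]
Op 5: c = malloc(5) -> c = 0; heap: [0-4 ALLOC][5-28 FREE]
Op 6: c = realloc(c, 3) -> c = 0; heap: [0-2 ALLOC][3-28 FREE]
Op 7: d = malloc(1) -> d = 3; heap: [0-2 ALLOC][3-3 ALLOC][4-28 FREE]
Op 8: c = realloc(c, 2) -> c = 0; heap: [0-1 ALLOC][2-2 FREE][3-3 ALLOC][4-28 FREE]
free(d): d = 3 -> block [3-3 ALLOC]; mark free, coalesce with adjacent free neighbors -> [0-1 ALLOC][2-28 FREE]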